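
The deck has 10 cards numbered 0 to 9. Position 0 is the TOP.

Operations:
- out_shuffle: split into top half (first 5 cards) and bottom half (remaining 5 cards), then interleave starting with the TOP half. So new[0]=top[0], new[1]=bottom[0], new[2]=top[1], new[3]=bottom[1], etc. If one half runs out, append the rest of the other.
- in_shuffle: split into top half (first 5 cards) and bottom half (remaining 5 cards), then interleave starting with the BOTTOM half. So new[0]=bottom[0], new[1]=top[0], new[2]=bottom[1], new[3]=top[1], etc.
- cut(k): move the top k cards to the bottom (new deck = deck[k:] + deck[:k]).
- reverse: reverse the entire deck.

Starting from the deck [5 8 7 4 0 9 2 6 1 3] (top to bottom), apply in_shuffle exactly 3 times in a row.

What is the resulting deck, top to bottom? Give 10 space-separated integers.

After op 1 (in_shuffle): [9 5 2 8 6 7 1 4 3 0]
After op 2 (in_shuffle): [7 9 1 5 4 2 3 8 0 6]
After op 3 (in_shuffle): [2 7 3 9 8 1 0 5 6 4]

Answer: 2 7 3 9 8 1 0 5 6 4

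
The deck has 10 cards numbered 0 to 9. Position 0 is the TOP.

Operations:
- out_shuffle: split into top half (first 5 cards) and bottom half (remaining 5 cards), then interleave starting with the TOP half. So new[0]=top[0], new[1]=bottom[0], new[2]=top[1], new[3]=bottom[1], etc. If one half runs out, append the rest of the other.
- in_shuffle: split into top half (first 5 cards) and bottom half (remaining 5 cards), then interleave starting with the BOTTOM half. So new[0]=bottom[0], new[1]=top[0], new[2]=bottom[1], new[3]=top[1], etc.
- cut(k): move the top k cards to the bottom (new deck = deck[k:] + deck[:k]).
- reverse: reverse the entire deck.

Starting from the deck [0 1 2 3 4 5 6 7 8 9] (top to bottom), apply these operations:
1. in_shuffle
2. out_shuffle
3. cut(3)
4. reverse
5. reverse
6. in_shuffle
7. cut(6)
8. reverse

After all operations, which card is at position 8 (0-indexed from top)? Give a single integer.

After op 1 (in_shuffle): [5 0 6 1 7 2 8 3 9 4]
After op 2 (out_shuffle): [5 2 0 8 6 3 1 9 7 4]
After op 3 (cut(3)): [8 6 3 1 9 7 4 5 2 0]
After op 4 (reverse): [0 2 5 4 7 9 1 3 6 8]
After op 5 (reverse): [8 6 3 1 9 7 4 5 2 0]
After op 6 (in_shuffle): [7 8 4 6 5 3 2 1 0 9]
After op 7 (cut(6)): [2 1 0 9 7 8 4 6 5 3]
After op 8 (reverse): [3 5 6 4 8 7 9 0 1 2]
Position 8: card 1.

Answer: 1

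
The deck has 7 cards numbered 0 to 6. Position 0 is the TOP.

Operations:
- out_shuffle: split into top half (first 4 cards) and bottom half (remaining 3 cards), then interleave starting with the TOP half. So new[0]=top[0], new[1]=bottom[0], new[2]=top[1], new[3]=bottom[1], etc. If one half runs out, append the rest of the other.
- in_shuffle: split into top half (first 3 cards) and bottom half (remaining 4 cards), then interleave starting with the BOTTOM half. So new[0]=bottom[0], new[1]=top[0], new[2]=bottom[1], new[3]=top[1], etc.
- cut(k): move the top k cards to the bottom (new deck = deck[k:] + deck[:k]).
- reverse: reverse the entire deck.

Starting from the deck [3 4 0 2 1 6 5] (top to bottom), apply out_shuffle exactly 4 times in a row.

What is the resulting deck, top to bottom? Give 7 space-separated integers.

After op 1 (out_shuffle): [3 1 4 6 0 5 2]
After op 2 (out_shuffle): [3 0 1 5 4 2 6]
After op 3 (out_shuffle): [3 4 0 2 1 6 5]
After op 4 (out_shuffle): [3 1 4 6 0 5 2]

Answer: 3 1 4 6 0 5 2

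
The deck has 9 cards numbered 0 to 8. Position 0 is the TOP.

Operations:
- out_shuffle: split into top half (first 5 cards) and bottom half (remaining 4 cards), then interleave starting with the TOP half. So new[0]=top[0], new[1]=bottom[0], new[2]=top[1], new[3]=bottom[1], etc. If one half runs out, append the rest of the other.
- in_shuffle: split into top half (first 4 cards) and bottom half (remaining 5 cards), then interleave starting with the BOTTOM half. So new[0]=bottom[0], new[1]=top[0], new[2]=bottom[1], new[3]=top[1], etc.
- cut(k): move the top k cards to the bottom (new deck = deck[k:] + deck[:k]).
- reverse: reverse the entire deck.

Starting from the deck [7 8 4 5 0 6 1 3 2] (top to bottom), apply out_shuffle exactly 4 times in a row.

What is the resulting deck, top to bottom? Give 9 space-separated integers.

After op 1 (out_shuffle): [7 6 8 1 4 3 5 2 0]
After op 2 (out_shuffle): [7 3 6 5 8 2 1 0 4]
After op 3 (out_shuffle): [7 2 3 1 6 0 5 4 8]
After op 4 (out_shuffle): [7 0 2 5 3 4 1 8 6]

Answer: 7 0 2 5 3 4 1 8 6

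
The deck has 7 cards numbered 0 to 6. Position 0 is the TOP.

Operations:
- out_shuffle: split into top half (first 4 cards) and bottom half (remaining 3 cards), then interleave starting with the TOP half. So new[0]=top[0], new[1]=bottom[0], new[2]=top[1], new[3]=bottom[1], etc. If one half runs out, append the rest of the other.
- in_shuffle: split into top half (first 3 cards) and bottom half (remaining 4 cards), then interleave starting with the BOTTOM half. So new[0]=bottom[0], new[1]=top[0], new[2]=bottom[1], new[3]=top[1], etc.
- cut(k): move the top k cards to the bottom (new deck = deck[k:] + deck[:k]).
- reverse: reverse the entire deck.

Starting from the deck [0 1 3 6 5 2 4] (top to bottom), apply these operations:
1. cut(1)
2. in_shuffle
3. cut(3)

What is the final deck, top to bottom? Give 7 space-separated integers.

After op 1 (cut(1)): [1 3 6 5 2 4 0]
After op 2 (in_shuffle): [5 1 2 3 4 6 0]
After op 3 (cut(3)): [3 4 6 0 5 1 2]

Answer: 3 4 6 0 5 1 2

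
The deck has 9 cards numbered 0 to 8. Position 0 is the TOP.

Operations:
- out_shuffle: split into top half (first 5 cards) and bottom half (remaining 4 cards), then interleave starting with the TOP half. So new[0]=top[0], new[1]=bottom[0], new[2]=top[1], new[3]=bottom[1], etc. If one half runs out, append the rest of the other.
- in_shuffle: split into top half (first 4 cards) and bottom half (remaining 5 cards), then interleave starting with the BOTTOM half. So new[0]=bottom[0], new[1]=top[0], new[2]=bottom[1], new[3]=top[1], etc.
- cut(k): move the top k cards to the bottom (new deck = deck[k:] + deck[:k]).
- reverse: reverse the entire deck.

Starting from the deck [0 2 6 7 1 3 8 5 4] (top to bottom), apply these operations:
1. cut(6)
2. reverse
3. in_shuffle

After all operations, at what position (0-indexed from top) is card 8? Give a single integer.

After op 1 (cut(6)): [8 5 4 0 2 6 7 1 3]
After op 2 (reverse): [3 1 7 6 2 0 4 5 8]
After op 3 (in_shuffle): [2 3 0 1 4 7 5 6 8]
Card 8 is at position 8.

Answer: 8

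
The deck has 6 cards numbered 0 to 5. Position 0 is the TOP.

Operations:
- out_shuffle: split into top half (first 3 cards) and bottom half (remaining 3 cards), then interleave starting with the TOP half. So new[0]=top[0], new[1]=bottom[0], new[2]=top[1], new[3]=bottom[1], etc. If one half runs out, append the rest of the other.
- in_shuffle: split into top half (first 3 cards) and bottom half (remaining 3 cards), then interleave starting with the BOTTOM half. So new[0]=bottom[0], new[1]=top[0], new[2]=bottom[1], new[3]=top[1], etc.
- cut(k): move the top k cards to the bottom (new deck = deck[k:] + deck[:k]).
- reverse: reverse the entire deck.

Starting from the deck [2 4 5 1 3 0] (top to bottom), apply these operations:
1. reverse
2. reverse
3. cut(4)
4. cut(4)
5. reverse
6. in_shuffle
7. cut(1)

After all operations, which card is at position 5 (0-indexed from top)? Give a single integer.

After op 1 (reverse): [0 3 1 5 4 2]
After op 2 (reverse): [2 4 5 1 3 0]
After op 3 (cut(4)): [3 0 2 4 5 1]
After op 4 (cut(4)): [5 1 3 0 2 4]
After op 5 (reverse): [4 2 0 3 1 5]
After op 6 (in_shuffle): [3 4 1 2 5 0]
After op 7 (cut(1)): [4 1 2 5 0 3]
Position 5: card 3.

Answer: 3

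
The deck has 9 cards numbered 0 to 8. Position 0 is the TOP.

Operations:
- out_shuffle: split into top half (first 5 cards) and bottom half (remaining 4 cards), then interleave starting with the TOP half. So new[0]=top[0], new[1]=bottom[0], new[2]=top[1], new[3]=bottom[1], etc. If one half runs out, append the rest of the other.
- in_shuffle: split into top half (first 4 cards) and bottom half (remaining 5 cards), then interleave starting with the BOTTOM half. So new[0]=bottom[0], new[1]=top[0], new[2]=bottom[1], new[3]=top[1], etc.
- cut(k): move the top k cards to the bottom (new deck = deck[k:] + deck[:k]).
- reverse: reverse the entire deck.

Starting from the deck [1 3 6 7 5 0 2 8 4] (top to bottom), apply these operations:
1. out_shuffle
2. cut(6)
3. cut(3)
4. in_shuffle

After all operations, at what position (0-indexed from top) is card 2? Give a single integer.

Answer: 7

Derivation:
After op 1 (out_shuffle): [1 0 3 2 6 8 7 4 5]
After op 2 (cut(6)): [7 4 5 1 0 3 2 6 8]
After op 3 (cut(3)): [1 0 3 2 6 8 7 4 5]
After op 4 (in_shuffle): [6 1 8 0 7 3 4 2 5]
Card 2 is at position 7.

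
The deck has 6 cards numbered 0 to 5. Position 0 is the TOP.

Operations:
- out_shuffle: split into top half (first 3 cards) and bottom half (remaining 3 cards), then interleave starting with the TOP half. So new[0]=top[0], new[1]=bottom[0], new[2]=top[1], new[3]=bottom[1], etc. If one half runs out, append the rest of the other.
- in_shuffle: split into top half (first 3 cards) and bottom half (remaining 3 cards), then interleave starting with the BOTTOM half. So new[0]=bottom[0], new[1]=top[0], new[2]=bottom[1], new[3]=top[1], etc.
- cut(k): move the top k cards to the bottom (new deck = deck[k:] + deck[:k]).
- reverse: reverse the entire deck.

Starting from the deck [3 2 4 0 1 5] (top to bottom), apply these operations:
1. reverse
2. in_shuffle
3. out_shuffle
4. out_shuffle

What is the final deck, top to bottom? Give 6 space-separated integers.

After op 1 (reverse): [5 1 0 4 2 3]
After op 2 (in_shuffle): [4 5 2 1 3 0]
After op 3 (out_shuffle): [4 1 5 3 2 0]
After op 4 (out_shuffle): [4 3 1 2 5 0]

Answer: 4 3 1 2 5 0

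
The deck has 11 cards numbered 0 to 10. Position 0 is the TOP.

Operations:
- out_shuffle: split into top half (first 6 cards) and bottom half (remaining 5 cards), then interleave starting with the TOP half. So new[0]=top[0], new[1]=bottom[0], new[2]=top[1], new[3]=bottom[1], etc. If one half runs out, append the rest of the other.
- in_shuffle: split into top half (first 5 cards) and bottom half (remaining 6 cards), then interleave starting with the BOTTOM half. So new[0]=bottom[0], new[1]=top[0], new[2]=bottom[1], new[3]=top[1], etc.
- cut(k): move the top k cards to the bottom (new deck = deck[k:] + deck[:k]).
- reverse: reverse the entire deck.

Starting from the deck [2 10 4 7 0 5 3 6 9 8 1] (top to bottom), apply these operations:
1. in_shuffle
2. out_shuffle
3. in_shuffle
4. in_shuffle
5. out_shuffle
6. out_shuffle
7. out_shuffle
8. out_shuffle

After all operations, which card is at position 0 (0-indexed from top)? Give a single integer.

Answer: 2

Derivation:
After op 1 (in_shuffle): [5 2 3 10 6 4 9 7 8 0 1]
After op 2 (out_shuffle): [5 9 2 7 3 8 10 0 6 1 4]
After op 3 (in_shuffle): [8 5 10 9 0 2 6 7 1 3 4]
After op 4 (in_shuffle): [2 8 6 5 7 10 1 9 3 0 4]
After op 5 (out_shuffle): [2 1 8 9 6 3 5 0 7 4 10]
After op 6 (out_shuffle): [2 5 1 0 8 7 9 4 6 10 3]
After op 7 (out_shuffle): [2 9 5 4 1 6 0 10 8 3 7]
After op 8 (out_shuffle): [2 0 9 10 5 8 4 3 1 7 6]
Position 0: card 2.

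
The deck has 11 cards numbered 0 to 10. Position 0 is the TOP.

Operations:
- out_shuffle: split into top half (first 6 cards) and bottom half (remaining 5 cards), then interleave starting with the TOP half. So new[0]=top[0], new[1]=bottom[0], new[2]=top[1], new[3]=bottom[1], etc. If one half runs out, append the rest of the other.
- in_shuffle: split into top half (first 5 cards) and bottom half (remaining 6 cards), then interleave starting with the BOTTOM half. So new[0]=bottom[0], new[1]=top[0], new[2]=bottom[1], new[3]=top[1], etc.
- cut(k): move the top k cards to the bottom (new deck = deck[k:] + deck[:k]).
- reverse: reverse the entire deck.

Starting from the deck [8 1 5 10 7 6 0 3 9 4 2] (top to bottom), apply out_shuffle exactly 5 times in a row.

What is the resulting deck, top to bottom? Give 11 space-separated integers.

Answer: 8 2 4 9 3 0 6 7 10 5 1

Derivation:
After op 1 (out_shuffle): [8 0 1 3 5 9 10 4 7 2 6]
After op 2 (out_shuffle): [8 10 0 4 1 7 3 2 5 6 9]
After op 3 (out_shuffle): [8 3 10 2 0 5 4 6 1 9 7]
After op 4 (out_shuffle): [8 4 3 6 10 1 2 9 0 7 5]
After op 5 (out_shuffle): [8 2 4 9 3 0 6 7 10 5 1]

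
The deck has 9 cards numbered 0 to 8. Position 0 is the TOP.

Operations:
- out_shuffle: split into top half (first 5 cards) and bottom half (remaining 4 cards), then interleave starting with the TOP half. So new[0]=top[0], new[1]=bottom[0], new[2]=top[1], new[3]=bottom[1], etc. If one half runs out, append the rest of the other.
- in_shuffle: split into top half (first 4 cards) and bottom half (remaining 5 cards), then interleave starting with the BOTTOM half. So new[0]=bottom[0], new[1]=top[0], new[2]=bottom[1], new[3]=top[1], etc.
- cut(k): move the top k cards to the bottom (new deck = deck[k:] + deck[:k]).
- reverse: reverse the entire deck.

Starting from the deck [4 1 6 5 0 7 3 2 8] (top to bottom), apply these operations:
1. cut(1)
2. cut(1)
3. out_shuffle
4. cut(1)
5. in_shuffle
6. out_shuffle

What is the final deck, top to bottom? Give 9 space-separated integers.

After op 1 (cut(1)): [1 6 5 0 7 3 2 8 4]
After op 2 (cut(1)): [6 5 0 7 3 2 8 4 1]
After op 3 (out_shuffle): [6 2 5 8 0 4 7 1 3]
After op 4 (cut(1)): [2 5 8 0 4 7 1 3 6]
After op 5 (in_shuffle): [4 2 7 5 1 8 3 0 6]
After op 6 (out_shuffle): [4 8 2 3 7 0 5 6 1]

Answer: 4 8 2 3 7 0 5 6 1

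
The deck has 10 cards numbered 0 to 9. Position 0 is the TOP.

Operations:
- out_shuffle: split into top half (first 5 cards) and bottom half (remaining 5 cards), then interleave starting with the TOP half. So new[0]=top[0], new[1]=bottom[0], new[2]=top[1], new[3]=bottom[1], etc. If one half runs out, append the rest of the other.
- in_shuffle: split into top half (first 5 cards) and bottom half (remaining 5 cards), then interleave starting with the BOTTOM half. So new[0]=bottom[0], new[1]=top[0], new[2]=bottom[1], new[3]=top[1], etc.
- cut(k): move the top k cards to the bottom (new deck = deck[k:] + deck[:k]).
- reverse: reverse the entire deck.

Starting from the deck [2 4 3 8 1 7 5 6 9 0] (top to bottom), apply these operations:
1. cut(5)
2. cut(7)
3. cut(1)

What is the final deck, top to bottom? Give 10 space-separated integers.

After op 1 (cut(5)): [7 5 6 9 0 2 4 3 8 1]
After op 2 (cut(7)): [3 8 1 7 5 6 9 0 2 4]
After op 3 (cut(1)): [8 1 7 5 6 9 0 2 4 3]

Answer: 8 1 7 5 6 9 0 2 4 3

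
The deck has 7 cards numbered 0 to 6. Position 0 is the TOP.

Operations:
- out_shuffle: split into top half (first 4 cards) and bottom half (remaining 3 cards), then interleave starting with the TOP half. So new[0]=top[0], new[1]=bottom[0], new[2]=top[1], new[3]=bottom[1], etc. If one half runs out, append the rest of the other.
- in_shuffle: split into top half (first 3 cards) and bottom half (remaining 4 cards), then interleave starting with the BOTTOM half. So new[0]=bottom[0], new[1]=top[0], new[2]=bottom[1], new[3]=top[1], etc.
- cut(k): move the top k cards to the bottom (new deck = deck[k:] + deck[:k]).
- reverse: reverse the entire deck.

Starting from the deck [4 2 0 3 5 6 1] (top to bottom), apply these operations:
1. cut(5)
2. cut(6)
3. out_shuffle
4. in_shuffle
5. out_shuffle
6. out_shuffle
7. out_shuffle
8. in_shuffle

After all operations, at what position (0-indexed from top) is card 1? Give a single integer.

Answer: 5

Derivation:
After op 1 (cut(5)): [6 1 4 2 0 3 5]
After op 2 (cut(6)): [5 6 1 4 2 0 3]
After op 3 (out_shuffle): [5 2 6 0 1 3 4]
After op 4 (in_shuffle): [0 5 1 2 3 6 4]
After op 5 (out_shuffle): [0 3 5 6 1 4 2]
After op 6 (out_shuffle): [0 1 3 4 5 2 6]
After op 7 (out_shuffle): [0 5 1 2 3 6 4]
After op 8 (in_shuffle): [2 0 3 5 6 1 4]
Card 1 is at position 5.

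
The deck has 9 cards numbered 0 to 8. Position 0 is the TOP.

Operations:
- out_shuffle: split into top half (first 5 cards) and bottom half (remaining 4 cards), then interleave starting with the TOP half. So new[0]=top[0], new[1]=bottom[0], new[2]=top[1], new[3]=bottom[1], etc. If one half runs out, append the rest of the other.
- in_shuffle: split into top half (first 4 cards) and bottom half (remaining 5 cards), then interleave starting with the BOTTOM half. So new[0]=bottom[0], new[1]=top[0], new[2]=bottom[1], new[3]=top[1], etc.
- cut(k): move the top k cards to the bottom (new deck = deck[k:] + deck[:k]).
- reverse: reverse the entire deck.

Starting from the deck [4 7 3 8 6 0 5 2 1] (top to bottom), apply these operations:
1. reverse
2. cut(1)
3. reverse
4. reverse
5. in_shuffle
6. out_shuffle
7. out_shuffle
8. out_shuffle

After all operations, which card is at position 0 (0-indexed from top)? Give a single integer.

Answer: 8

Derivation:
After op 1 (reverse): [1 2 5 0 6 8 3 7 4]
After op 2 (cut(1)): [2 5 0 6 8 3 7 4 1]
After op 3 (reverse): [1 4 7 3 8 6 0 5 2]
After op 4 (reverse): [2 5 0 6 8 3 7 4 1]
After op 5 (in_shuffle): [8 2 3 5 7 0 4 6 1]
After op 6 (out_shuffle): [8 0 2 4 3 6 5 1 7]
After op 7 (out_shuffle): [8 6 0 5 2 1 4 7 3]
After op 8 (out_shuffle): [8 1 6 4 0 7 5 3 2]
Position 0: card 8.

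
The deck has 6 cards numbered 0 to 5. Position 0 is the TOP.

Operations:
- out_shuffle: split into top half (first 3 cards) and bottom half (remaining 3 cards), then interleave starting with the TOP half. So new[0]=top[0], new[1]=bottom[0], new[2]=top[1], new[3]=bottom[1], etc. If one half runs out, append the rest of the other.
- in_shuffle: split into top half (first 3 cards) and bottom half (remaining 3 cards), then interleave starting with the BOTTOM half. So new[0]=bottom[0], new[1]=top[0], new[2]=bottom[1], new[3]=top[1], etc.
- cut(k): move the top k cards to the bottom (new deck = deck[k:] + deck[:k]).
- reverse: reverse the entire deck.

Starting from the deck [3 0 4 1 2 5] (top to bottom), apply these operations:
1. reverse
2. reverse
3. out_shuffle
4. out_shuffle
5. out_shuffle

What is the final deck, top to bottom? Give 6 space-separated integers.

Answer: 3 4 2 0 1 5

Derivation:
After op 1 (reverse): [5 2 1 4 0 3]
After op 2 (reverse): [3 0 4 1 2 5]
After op 3 (out_shuffle): [3 1 0 2 4 5]
After op 4 (out_shuffle): [3 2 1 4 0 5]
After op 5 (out_shuffle): [3 4 2 0 1 5]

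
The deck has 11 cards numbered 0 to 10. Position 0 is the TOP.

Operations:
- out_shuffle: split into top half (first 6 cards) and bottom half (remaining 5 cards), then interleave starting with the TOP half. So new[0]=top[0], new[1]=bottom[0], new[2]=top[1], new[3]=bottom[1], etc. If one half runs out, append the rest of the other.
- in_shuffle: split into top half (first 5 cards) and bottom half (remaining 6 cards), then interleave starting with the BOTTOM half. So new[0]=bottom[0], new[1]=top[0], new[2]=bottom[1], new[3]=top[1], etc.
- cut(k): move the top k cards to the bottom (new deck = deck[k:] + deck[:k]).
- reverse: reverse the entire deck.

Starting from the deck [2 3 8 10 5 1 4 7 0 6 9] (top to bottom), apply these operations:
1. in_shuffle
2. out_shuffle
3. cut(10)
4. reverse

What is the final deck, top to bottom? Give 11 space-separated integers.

After op 1 (in_shuffle): [1 2 4 3 7 8 0 10 6 5 9]
After op 2 (out_shuffle): [1 0 2 10 4 6 3 5 7 9 8]
After op 3 (cut(10)): [8 1 0 2 10 4 6 3 5 7 9]
After op 4 (reverse): [9 7 5 3 6 4 10 2 0 1 8]

Answer: 9 7 5 3 6 4 10 2 0 1 8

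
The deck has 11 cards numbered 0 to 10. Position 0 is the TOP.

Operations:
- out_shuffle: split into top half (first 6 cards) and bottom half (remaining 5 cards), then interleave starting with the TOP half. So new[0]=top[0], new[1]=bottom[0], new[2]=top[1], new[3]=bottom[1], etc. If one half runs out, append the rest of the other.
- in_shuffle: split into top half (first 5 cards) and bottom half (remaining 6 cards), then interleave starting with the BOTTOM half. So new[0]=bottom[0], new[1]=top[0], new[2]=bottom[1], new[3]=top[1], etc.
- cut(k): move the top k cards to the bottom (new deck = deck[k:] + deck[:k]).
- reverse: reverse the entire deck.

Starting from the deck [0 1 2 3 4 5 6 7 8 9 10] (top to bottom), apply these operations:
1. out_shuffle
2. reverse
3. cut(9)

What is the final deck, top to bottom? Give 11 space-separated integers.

After op 1 (out_shuffle): [0 6 1 7 2 8 3 9 4 10 5]
After op 2 (reverse): [5 10 4 9 3 8 2 7 1 6 0]
After op 3 (cut(9)): [6 0 5 10 4 9 3 8 2 7 1]

Answer: 6 0 5 10 4 9 3 8 2 7 1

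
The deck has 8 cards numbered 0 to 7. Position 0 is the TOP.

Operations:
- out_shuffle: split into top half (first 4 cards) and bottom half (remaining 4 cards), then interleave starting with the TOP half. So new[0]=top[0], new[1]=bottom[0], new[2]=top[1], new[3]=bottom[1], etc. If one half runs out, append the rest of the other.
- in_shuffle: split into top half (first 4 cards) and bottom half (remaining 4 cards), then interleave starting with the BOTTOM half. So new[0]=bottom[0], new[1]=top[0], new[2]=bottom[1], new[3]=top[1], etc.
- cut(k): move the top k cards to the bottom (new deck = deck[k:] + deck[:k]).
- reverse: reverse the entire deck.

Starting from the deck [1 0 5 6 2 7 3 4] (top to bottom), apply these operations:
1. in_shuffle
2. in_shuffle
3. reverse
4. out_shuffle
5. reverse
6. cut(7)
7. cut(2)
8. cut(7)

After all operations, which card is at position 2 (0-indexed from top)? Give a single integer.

Answer: 2

Derivation:
After op 1 (in_shuffle): [2 1 7 0 3 5 4 6]
After op 2 (in_shuffle): [3 2 5 1 4 7 6 0]
After op 3 (reverse): [0 6 7 4 1 5 2 3]
After op 4 (out_shuffle): [0 1 6 5 7 2 4 3]
After op 5 (reverse): [3 4 2 7 5 6 1 0]
After op 6 (cut(7)): [0 3 4 2 7 5 6 1]
After op 7 (cut(2)): [4 2 7 5 6 1 0 3]
After op 8 (cut(7)): [3 4 2 7 5 6 1 0]
Position 2: card 2.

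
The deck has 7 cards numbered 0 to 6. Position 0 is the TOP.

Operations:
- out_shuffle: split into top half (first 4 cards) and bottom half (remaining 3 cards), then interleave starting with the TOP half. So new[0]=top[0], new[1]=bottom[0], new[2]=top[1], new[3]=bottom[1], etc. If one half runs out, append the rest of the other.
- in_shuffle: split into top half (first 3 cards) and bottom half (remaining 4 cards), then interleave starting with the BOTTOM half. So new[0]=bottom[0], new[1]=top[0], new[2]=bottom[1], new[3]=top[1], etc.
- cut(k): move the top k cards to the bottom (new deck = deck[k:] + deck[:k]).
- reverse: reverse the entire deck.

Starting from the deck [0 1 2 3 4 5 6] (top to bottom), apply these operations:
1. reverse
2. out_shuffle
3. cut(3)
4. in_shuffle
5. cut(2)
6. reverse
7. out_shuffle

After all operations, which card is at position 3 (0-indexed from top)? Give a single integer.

Answer: 4

Derivation:
After op 1 (reverse): [6 5 4 3 2 1 0]
After op 2 (out_shuffle): [6 2 5 1 4 0 3]
After op 3 (cut(3)): [1 4 0 3 6 2 5]
After op 4 (in_shuffle): [3 1 6 4 2 0 5]
After op 5 (cut(2)): [6 4 2 0 5 3 1]
After op 6 (reverse): [1 3 5 0 2 4 6]
After op 7 (out_shuffle): [1 2 3 4 5 6 0]
Position 3: card 4.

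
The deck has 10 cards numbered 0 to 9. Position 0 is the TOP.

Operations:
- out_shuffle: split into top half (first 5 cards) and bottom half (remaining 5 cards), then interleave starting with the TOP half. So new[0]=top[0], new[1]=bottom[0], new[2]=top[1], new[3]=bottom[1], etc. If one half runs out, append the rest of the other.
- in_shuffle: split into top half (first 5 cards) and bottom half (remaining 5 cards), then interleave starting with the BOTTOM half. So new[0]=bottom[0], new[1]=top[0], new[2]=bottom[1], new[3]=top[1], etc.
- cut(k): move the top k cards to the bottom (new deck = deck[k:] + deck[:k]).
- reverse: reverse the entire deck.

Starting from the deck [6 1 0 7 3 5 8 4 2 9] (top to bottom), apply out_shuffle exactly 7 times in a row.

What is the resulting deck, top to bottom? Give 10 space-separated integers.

After op 1 (out_shuffle): [6 5 1 8 0 4 7 2 3 9]
After op 2 (out_shuffle): [6 4 5 7 1 2 8 3 0 9]
After op 3 (out_shuffle): [6 2 4 8 5 3 7 0 1 9]
After op 4 (out_shuffle): [6 3 2 7 4 0 8 1 5 9]
After op 5 (out_shuffle): [6 0 3 8 2 1 7 5 4 9]
After op 6 (out_shuffle): [6 1 0 7 3 5 8 4 2 9]
After op 7 (out_shuffle): [6 5 1 8 0 4 7 2 3 9]

Answer: 6 5 1 8 0 4 7 2 3 9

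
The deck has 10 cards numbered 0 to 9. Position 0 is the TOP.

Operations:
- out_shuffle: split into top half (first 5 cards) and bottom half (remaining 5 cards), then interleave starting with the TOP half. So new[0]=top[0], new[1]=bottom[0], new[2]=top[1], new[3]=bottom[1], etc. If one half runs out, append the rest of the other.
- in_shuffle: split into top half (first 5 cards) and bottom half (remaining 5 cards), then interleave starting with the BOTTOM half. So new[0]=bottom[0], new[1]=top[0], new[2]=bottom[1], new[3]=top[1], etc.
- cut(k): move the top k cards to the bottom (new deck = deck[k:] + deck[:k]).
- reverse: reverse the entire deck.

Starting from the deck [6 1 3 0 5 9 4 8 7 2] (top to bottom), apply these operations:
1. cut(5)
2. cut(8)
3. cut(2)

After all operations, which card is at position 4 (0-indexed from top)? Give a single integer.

After op 1 (cut(5)): [9 4 8 7 2 6 1 3 0 5]
After op 2 (cut(8)): [0 5 9 4 8 7 2 6 1 3]
After op 3 (cut(2)): [9 4 8 7 2 6 1 3 0 5]
Position 4: card 2.

Answer: 2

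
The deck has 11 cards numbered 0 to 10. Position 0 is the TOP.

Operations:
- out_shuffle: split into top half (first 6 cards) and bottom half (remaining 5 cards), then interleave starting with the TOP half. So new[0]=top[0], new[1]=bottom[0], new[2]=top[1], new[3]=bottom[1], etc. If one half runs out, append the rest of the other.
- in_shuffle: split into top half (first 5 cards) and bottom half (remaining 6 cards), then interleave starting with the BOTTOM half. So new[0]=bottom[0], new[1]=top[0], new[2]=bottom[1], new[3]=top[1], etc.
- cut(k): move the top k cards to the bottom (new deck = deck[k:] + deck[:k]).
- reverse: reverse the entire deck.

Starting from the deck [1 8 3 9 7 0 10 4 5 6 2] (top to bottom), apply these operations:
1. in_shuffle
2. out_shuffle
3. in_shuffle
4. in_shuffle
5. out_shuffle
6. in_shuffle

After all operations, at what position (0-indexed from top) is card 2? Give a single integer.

Answer: 3

Derivation:
After op 1 (in_shuffle): [0 1 10 8 4 3 5 9 6 7 2]
After op 2 (out_shuffle): [0 5 1 9 10 6 8 7 4 2 3]
After op 3 (in_shuffle): [6 0 8 5 7 1 4 9 2 10 3]
After op 4 (in_shuffle): [1 6 4 0 9 8 2 5 10 7 3]
After op 5 (out_shuffle): [1 2 6 5 4 10 0 7 9 3 8]
After op 6 (in_shuffle): [10 1 0 2 7 6 9 5 3 4 8]
Card 2 is at position 3.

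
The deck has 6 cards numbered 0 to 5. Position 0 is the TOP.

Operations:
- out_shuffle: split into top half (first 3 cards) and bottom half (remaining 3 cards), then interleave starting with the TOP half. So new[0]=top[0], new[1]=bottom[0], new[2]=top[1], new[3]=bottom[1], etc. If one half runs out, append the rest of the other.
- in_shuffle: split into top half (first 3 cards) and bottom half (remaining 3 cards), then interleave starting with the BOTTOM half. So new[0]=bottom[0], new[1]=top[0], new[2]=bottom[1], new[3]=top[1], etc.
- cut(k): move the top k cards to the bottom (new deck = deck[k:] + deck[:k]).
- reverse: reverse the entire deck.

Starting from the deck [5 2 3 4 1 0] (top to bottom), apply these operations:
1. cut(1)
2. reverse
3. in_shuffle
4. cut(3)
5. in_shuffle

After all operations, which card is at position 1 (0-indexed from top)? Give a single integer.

Answer: 0

Derivation:
After op 1 (cut(1)): [2 3 4 1 0 5]
After op 2 (reverse): [5 0 1 4 3 2]
After op 3 (in_shuffle): [4 5 3 0 2 1]
After op 4 (cut(3)): [0 2 1 4 5 3]
After op 5 (in_shuffle): [4 0 5 2 3 1]
Position 1: card 0.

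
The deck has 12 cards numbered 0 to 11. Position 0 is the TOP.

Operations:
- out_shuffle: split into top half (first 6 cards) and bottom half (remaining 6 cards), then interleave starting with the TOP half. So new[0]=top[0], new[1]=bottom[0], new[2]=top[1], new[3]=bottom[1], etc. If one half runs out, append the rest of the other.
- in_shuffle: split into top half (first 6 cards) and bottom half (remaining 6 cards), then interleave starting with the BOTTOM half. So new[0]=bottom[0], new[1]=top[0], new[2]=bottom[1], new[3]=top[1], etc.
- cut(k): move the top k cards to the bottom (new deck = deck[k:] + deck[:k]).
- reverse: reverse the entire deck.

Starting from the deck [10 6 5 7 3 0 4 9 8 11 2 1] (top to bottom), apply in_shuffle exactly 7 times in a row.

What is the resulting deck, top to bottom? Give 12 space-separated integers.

After op 1 (in_shuffle): [4 10 9 6 8 5 11 7 2 3 1 0]
After op 2 (in_shuffle): [11 4 7 10 2 9 3 6 1 8 0 5]
After op 3 (in_shuffle): [3 11 6 4 1 7 8 10 0 2 5 9]
After op 4 (in_shuffle): [8 3 10 11 0 6 2 4 5 1 9 7]
After op 5 (in_shuffle): [2 8 4 3 5 10 1 11 9 0 7 6]
After op 6 (in_shuffle): [1 2 11 8 9 4 0 3 7 5 6 10]
After op 7 (in_shuffle): [0 1 3 2 7 11 5 8 6 9 10 4]

Answer: 0 1 3 2 7 11 5 8 6 9 10 4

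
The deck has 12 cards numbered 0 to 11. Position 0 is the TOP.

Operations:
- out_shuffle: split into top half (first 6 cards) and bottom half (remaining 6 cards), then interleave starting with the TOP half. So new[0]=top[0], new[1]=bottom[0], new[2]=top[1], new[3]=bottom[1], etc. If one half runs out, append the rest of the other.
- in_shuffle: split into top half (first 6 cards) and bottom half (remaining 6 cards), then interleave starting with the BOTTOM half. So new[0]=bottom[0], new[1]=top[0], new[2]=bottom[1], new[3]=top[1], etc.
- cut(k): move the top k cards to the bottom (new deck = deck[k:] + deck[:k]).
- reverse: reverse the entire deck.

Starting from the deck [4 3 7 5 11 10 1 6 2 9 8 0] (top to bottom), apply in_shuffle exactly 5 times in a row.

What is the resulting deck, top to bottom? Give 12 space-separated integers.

Answer: 8 2 1 11 7 4 0 9 6 10 5 3

Derivation:
After op 1 (in_shuffle): [1 4 6 3 2 7 9 5 8 11 0 10]
After op 2 (in_shuffle): [9 1 5 4 8 6 11 3 0 2 10 7]
After op 3 (in_shuffle): [11 9 3 1 0 5 2 4 10 8 7 6]
After op 4 (in_shuffle): [2 11 4 9 10 3 8 1 7 0 6 5]
After op 5 (in_shuffle): [8 2 1 11 7 4 0 9 6 10 5 3]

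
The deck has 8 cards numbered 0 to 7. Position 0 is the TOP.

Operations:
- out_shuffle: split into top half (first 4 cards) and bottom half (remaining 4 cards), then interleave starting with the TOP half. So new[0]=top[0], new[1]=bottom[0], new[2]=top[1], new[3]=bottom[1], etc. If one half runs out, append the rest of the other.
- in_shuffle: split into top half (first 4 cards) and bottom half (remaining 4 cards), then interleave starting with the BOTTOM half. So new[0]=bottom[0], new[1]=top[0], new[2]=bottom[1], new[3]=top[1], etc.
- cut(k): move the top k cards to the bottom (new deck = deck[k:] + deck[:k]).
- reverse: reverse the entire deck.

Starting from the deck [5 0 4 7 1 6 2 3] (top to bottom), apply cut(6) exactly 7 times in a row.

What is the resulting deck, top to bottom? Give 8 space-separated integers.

After op 1 (cut(6)): [2 3 5 0 4 7 1 6]
After op 2 (cut(6)): [1 6 2 3 5 0 4 7]
After op 3 (cut(6)): [4 7 1 6 2 3 5 0]
After op 4 (cut(6)): [5 0 4 7 1 6 2 3]
After op 5 (cut(6)): [2 3 5 0 4 7 1 6]
After op 6 (cut(6)): [1 6 2 3 5 0 4 7]
After op 7 (cut(6)): [4 7 1 6 2 3 5 0]

Answer: 4 7 1 6 2 3 5 0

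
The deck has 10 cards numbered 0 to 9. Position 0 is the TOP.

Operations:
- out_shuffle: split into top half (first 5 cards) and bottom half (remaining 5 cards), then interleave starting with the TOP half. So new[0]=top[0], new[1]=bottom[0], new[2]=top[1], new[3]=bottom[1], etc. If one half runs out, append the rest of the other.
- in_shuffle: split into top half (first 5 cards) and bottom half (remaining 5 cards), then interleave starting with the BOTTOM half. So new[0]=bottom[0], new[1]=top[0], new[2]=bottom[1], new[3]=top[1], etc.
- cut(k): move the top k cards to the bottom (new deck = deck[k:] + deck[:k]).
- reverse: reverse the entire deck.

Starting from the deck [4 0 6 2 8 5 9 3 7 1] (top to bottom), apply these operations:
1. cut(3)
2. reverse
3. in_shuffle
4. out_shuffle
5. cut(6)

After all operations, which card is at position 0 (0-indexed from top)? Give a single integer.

Answer: 0

Derivation:
After op 1 (cut(3)): [2 8 5 9 3 7 1 4 0 6]
After op 2 (reverse): [6 0 4 1 7 3 9 5 8 2]
After op 3 (in_shuffle): [3 6 9 0 5 4 8 1 2 7]
After op 4 (out_shuffle): [3 4 6 8 9 1 0 2 5 7]
After op 5 (cut(6)): [0 2 5 7 3 4 6 8 9 1]
Position 0: card 0.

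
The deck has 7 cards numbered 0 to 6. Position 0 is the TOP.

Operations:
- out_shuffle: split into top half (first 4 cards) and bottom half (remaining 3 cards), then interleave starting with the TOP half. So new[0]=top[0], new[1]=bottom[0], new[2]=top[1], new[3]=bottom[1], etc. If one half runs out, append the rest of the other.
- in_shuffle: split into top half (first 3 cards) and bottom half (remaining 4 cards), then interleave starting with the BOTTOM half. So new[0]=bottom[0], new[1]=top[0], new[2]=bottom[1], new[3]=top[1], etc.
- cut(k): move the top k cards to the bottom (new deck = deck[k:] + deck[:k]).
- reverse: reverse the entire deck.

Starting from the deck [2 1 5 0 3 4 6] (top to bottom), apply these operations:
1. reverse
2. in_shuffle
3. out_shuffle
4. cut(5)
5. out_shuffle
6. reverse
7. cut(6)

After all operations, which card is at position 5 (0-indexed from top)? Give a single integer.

After op 1 (reverse): [6 4 3 0 5 1 2]
After op 2 (in_shuffle): [0 6 5 4 1 3 2]
After op 3 (out_shuffle): [0 1 6 3 5 2 4]
After op 4 (cut(5)): [2 4 0 1 6 3 5]
After op 5 (out_shuffle): [2 6 4 3 0 5 1]
After op 6 (reverse): [1 5 0 3 4 6 2]
After op 7 (cut(6)): [2 1 5 0 3 4 6]
Position 5: card 4.

Answer: 4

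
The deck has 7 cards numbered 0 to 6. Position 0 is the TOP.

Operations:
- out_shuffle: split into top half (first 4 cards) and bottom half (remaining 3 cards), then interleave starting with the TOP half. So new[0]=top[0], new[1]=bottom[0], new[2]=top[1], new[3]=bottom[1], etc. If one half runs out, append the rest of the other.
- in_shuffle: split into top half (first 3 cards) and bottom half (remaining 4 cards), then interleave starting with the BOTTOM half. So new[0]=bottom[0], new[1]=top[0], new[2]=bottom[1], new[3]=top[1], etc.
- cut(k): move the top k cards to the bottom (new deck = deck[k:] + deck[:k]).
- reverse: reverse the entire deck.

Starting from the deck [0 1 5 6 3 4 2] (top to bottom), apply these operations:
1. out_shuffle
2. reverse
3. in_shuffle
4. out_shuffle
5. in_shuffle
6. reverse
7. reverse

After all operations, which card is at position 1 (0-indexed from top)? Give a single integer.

After op 1 (out_shuffle): [0 3 1 4 5 2 6]
After op 2 (reverse): [6 2 5 4 1 3 0]
After op 3 (in_shuffle): [4 6 1 2 3 5 0]
After op 4 (out_shuffle): [4 3 6 5 1 0 2]
After op 5 (in_shuffle): [5 4 1 3 0 6 2]
After op 6 (reverse): [2 6 0 3 1 4 5]
After op 7 (reverse): [5 4 1 3 0 6 2]
Position 1: card 4.

Answer: 4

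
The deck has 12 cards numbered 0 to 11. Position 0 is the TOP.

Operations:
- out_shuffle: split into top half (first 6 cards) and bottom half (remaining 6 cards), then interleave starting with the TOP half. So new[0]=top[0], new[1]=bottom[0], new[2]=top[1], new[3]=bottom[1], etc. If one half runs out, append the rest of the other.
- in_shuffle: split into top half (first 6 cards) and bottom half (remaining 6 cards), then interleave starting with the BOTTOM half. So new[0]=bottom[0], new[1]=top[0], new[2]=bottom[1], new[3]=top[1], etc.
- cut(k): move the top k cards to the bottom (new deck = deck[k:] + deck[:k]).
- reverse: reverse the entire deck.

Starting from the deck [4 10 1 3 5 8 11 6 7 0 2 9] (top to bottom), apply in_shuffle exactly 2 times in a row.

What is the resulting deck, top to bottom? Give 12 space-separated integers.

Answer: 0 11 3 4 2 6 5 10 9 7 8 1

Derivation:
After op 1 (in_shuffle): [11 4 6 10 7 1 0 3 2 5 9 8]
After op 2 (in_shuffle): [0 11 3 4 2 6 5 10 9 7 8 1]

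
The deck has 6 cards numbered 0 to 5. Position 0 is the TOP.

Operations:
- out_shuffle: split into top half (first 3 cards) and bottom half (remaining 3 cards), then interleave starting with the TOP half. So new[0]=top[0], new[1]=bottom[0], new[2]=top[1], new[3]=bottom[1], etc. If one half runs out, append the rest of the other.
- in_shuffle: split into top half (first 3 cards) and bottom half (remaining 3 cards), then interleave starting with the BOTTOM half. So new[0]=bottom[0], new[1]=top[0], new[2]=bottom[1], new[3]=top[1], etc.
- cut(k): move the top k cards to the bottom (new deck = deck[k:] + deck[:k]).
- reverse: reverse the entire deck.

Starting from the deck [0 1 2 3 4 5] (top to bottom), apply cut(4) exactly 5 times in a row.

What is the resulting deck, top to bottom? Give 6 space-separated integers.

Answer: 2 3 4 5 0 1

Derivation:
After op 1 (cut(4)): [4 5 0 1 2 3]
After op 2 (cut(4)): [2 3 4 5 0 1]
After op 3 (cut(4)): [0 1 2 3 4 5]
After op 4 (cut(4)): [4 5 0 1 2 3]
After op 5 (cut(4)): [2 3 4 5 0 1]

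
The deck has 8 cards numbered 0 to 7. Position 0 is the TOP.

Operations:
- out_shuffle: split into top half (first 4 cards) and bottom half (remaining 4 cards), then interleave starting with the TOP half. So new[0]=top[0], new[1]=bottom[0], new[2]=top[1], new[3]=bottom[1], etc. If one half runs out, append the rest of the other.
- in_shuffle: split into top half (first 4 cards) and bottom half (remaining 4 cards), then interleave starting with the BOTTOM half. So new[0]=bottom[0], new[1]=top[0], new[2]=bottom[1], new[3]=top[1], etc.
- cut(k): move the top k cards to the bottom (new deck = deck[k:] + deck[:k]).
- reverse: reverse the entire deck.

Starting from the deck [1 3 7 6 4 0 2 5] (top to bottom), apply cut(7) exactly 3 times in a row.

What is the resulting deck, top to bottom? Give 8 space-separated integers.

Answer: 0 2 5 1 3 7 6 4

Derivation:
After op 1 (cut(7)): [5 1 3 7 6 4 0 2]
After op 2 (cut(7)): [2 5 1 3 7 6 4 0]
After op 3 (cut(7)): [0 2 5 1 3 7 6 4]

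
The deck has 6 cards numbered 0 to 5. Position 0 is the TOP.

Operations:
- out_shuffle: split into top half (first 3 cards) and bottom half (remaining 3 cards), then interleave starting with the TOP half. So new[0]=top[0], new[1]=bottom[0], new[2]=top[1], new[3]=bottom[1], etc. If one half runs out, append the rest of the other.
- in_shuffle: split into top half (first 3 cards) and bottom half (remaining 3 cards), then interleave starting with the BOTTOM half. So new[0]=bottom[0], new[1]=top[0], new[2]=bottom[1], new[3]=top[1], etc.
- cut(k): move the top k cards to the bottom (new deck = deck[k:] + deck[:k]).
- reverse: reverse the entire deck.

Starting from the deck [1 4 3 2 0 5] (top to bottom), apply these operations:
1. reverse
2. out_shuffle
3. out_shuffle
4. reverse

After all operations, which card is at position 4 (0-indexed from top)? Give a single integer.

After op 1 (reverse): [5 0 2 3 4 1]
After op 2 (out_shuffle): [5 3 0 4 2 1]
After op 3 (out_shuffle): [5 4 3 2 0 1]
After op 4 (reverse): [1 0 2 3 4 5]
Position 4: card 4.

Answer: 4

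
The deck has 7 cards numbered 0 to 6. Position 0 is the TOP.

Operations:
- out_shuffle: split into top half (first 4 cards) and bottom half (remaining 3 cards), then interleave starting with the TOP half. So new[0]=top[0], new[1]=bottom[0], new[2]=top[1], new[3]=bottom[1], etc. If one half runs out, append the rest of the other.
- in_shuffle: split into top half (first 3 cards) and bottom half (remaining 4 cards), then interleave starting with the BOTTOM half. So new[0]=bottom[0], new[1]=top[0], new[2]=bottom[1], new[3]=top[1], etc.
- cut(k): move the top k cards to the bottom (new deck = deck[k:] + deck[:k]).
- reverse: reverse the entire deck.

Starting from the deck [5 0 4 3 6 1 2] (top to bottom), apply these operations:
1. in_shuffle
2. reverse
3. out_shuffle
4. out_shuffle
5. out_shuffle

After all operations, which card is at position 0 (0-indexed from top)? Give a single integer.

Answer: 2

Derivation:
After op 1 (in_shuffle): [3 5 6 0 1 4 2]
After op 2 (reverse): [2 4 1 0 6 5 3]
After op 3 (out_shuffle): [2 6 4 5 1 3 0]
After op 4 (out_shuffle): [2 1 6 3 4 0 5]
After op 5 (out_shuffle): [2 4 1 0 6 5 3]
Position 0: card 2.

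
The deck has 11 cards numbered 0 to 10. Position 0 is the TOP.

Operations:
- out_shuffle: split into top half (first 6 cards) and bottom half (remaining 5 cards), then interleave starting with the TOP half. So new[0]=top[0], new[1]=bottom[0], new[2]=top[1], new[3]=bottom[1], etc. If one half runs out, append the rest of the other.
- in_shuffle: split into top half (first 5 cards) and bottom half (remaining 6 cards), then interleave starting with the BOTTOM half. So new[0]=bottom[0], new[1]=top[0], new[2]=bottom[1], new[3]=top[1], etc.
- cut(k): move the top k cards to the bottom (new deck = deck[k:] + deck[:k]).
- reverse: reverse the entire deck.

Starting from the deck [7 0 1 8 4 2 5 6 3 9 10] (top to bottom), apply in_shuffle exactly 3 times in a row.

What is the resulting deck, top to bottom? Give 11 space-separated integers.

Answer: 5 1 9 2 0 3 4 7 6 8 10

Derivation:
After op 1 (in_shuffle): [2 7 5 0 6 1 3 8 9 4 10]
After op 2 (in_shuffle): [1 2 3 7 8 5 9 0 4 6 10]
After op 3 (in_shuffle): [5 1 9 2 0 3 4 7 6 8 10]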